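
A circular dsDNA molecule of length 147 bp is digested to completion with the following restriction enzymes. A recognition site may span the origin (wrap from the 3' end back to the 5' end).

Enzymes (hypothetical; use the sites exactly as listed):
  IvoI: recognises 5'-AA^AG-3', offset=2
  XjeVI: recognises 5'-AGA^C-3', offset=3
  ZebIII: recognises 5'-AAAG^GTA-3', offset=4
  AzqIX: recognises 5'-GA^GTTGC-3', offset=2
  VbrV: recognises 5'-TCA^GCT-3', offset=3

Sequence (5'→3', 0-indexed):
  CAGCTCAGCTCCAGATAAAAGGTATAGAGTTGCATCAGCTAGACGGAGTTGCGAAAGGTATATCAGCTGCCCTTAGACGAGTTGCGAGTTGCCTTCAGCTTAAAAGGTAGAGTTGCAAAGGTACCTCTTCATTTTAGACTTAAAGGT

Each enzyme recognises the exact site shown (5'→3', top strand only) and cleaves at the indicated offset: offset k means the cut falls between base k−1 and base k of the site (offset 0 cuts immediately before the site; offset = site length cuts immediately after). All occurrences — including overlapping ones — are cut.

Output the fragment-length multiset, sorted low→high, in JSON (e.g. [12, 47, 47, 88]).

[2,2,2,2,3,4,5,5,5,6,6,7,7,7,7,8,8,9,10,12,12,18]

Per-enzyme occurrences:
  IvoI (AAAG, off=2): starts [17, 53, 102, 116, 141] → cuts [19, 55, 104, 118, 143]
  XjeVI (AGAC, off=3): starts [40, 74, 135] → cuts [43, 77, 138]
  ZebIII (AAAGGTA, off=4): starts [17, 53, 102, 116] → cuts [21, 57, 106, 120]
  AzqIX (GAGTTGC, off=2): starts [26, 45, 78, 85, 109] → cuts [28, 47, 80, 87, 111]
  VbrV (TCAGCT, off=3): starts [4, 34, 62, 94, 146] → cuts [2, 7, 37, 65, 97]

Pooled cuts: [2, 7, 19, 21, 28, 37, 43, 47, 55, 57, 65, 77, 80, 87, 97, 104, 106, 111, 118, 120, 138, 143]

Fragments:
  2→7: 5 bp
  7→19: 12 bp
  19→21: 2 bp
  21→28: 7 bp
  28→37: 9 bp
  37→43: 6 bp
  43→47: 4 bp
  47→55: 8 bp
  55→57: 2 bp
  57→65: 8 bp
  65→77: 12 bp
  77→80: 3 bp
  80→87: 7 bp
  87→97: 10 bp
  97→104: 7 bp
  104→106: 2 bp
  106→111: 5 bp
  111→118: 7 bp
  118→120: 2 bp
  120→138: 18 bp
  138→143: 5 bp
  143→2 (wrap): 147-143+2 = 6 bp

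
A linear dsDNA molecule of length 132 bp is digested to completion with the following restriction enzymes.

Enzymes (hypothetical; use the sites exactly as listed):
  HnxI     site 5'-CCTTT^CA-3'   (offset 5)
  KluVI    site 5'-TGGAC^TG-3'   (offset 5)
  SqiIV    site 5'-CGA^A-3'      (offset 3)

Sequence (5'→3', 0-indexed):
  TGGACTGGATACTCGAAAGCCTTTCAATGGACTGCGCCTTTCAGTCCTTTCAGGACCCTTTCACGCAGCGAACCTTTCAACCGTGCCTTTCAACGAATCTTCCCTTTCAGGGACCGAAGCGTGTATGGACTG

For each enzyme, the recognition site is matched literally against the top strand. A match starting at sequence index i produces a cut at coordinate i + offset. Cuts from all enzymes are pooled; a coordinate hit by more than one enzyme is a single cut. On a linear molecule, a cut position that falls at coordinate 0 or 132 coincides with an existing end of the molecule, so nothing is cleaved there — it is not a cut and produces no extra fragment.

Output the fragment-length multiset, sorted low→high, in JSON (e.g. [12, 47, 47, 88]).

[2,5,6,6,8,8,9,9,10,10,11,11,11,13,13]

Site scan:
  HnxI (CCTTTCA, off=5): starts [19, 36, 45, 56, 72, 85, 102] → cuts [24, 41, 50, 61, 77, 90, 107]
  KluVI (TGGACTG, off=5): starts [0, 27, 125] → cuts [5, 32, 130]
  SqiIV (CGAA, off=3): starts [13, 68, 93, 114] → cuts [16, 71, 96, 117]

All cut coordinates (distinct, sorted): [5, 16, 24, 32, 41, 50, 61, 71, 77, 90, 96, 107, 117, 130]

Fragments:
  [0,5): 5 bp
  [5,16): 11 bp
  [16,24): 8 bp
  [24,32): 8 bp
  [32,41): 9 bp
  [41,50): 9 bp
  [50,61): 11 bp
  [61,71): 10 bp
  [71,77): 6 bp
  [77,90): 13 bp
  [90,96): 6 bp
  [96,107): 11 bp
  [107,117): 10 bp
  [117,130): 13 bp
  [130,132): 2 bp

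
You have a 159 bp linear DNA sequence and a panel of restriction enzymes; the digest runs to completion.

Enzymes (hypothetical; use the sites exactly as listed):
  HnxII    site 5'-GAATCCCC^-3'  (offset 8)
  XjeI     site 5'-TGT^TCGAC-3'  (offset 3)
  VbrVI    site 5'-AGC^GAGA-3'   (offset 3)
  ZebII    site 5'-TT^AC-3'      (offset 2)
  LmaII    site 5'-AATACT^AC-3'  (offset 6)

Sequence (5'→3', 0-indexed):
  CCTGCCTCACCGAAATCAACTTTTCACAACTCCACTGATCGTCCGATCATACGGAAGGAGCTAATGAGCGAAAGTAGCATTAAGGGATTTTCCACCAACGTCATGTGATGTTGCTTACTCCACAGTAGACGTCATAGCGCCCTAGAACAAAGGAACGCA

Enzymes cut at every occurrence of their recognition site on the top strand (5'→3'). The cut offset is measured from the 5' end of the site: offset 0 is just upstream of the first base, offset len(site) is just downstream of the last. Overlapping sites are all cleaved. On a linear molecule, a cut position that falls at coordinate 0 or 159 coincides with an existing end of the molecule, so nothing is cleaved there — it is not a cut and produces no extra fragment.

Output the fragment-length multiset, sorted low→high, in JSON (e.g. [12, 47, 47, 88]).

Scan for sites:
  HnxII (GAATCCCC, off=8): no sites
  XjeI (TGTTCGAC, off=3): no sites
  VbrVI (AGCGAGA, off=3): no sites
  ZebII TTAC/2: at [114] ⇒ [116]
  LmaII (AATACTAC, off=6): no sites

Pooled cuts: [116]

Fragments:
  [0,116): 116 bp
  [116,159): 43 bp

[43,116]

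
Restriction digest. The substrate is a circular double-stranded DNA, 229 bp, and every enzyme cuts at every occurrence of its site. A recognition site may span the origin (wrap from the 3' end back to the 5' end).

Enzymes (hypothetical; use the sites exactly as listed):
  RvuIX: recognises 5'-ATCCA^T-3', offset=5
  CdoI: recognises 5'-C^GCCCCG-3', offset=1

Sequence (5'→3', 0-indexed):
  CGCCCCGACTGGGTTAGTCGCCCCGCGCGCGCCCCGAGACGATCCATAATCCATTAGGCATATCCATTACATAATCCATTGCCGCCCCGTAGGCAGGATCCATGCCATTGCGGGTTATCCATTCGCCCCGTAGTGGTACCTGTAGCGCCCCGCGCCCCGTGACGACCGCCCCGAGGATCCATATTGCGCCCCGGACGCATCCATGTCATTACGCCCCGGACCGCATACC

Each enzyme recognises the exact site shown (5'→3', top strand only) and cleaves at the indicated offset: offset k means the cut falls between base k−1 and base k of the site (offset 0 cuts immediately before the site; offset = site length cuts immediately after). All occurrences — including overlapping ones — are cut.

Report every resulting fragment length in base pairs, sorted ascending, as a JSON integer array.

Site scan:
  RvuIX ATCCAT/5: at [41, 48, 61, 73, 97, 116, 176, 198] ⇒ [46, 53, 66, 78, 102, 121, 181, 203]
  CdoI CGCCCCG/1: at [0, 18, 29, 82, 123, 145, 152, 166, 186, 211] ⇒ [1, 19, 30, 83, 124, 146, 153, 167, 187, 212]

Pooled cuts: [1, 19, 30, 46, 53, 66, 78, 83, 102, 121, 124, 146, 153, 167, 181, 187, 203, 212]

Fragments:
  1→19: 18 bp
  19→30: 11 bp
  30→46: 16 bp
  46→53: 7 bp
  53→66: 13 bp
  66→78: 12 bp
  78→83: 5 bp
  83→102: 19 bp
  102→121: 19 bp
  121→124: 3 bp
  124→146: 22 bp
  146→153: 7 bp
  153→167: 14 bp
  167→181: 14 bp
  181→187: 6 bp
  187→203: 16 bp
  203→212: 9 bp
  212→1 (wrap): 229-212+1 = 18 bp

[3,5,6,7,7,9,11,12,13,14,14,16,16,18,18,19,19,22]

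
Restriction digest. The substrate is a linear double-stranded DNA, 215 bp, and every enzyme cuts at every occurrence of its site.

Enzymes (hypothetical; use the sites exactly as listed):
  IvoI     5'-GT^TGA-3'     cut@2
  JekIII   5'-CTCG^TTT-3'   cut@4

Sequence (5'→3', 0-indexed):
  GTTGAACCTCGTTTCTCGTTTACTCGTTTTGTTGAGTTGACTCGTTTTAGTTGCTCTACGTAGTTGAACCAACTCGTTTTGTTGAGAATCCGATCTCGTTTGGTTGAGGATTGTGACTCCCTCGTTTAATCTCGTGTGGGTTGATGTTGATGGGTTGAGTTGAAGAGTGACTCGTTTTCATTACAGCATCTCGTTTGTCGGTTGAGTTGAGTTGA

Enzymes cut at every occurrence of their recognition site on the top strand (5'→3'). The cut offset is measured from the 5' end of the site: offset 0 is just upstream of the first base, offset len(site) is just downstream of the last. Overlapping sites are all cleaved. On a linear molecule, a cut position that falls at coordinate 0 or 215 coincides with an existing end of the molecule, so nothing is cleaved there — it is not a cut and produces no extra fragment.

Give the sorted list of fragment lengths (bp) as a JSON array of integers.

[2,3,5,5,5,5,6,6,6,6,7,7,8,8,9,9,12,14,16,17,19,20,20]

Per-enzyme occurrences:
  IvoI GTTGA/2: at [0, 30, 35, 62, 80, 102, 139, 145, 153, 158, 200, 205, 210] ⇒ [2, 32, 37, 64, 82, 104, 141, 147, 155, 160, 202, 207, 212]
  JekIII CTCGTTT/4: at [7, 14, 22, 40, 72, 94, 120, 170, 189] ⇒ [11, 18, 26, 44, 76, 98, 124, 174, 193]

Pooled cuts: [2, 11, 18, 26, 32, 37, 44, 64, 76, 82, 98, 104, 124, 141, 147, 155, 160, 174, 193, 202, 207, 212]

Fragment lengths:
  [0,2): 2 bp
  [2,11): 9 bp
  [11,18): 7 bp
  [18,26): 8 bp
  [26,32): 6 bp
  [32,37): 5 bp
  [37,44): 7 bp
  [44,64): 20 bp
  [64,76): 12 bp
  [76,82): 6 bp
  [82,98): 16 bp
  [98,104): 6 bp
  [104,124): 20 bp
  [124,141): 17 bp
  [141,147): 6 bp
  [147,155): 8 bp
  [155,160): 5 bp
  [160,174): 14 bp
  [174,193): 19 bp
  [193,202): 9 bp
  [202,207): 5 bp
  [207,212): 5 bp
  [212,215): 3 bp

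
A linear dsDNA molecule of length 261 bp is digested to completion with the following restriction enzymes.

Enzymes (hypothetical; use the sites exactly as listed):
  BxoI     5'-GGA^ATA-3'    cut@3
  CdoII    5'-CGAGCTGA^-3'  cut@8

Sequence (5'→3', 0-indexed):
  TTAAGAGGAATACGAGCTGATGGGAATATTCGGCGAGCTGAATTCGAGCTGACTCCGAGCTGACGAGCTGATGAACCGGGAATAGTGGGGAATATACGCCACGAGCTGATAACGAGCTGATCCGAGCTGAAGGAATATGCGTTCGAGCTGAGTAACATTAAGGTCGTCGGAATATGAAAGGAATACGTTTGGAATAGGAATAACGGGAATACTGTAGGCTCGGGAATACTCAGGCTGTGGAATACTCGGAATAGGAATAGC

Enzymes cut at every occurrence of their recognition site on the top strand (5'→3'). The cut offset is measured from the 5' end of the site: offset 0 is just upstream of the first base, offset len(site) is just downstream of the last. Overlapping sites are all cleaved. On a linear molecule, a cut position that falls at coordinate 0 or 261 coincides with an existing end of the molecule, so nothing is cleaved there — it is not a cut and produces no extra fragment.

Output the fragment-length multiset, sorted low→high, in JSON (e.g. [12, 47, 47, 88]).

[4,5,5,6,6,8,9,9,9,10,10,10,11,11,11,11,11,11,16,16,17,17,18,20]

Scan for sites:
  BxoI GGAATA/3: at [6, 22, 78, 88, 131, 168, 179, 190, 196, 205, 222, 238, 247, 253] ⇒ [9, 25, 81, 91, 134, 171, 182, 193, 199, 208, 225, 241, 250, 256]
  CdoII CGAGCTGA/8: at [12, 33, 44, 55, 63, 101, 112, 122, 143] ⇒ [20, 41, 52, 63, 71, 109, 120, 130, 151]

Pooled cuts: [9, 20, 25, 41, 52, 63, 71, 81, 91, 109, 120, 130, 134, 151, 171, 182, 193, 199, 208, 225, 241, 250, 256]

Fragments:
  [0,9): 9 bp
  [9,20): 11 bp
  [20,25): 5 bp
  [25,41): 16 bp
  [41,52): 11 bp
  [52,63): 11 bp
  [63,71): 8 bp
  [71,81): 10 bp
  [81,91): 10 bp
  [91,109): 18 bp
  [109,120): 11 bp
  [120,130): 10 bp
  [130,134): 4 bp
  [134,151): 17 bp
  [151,171): 20 bp
  [171,182): 11 bp
  [182,193): 11 bp
  [193,199): 6 bp
  [199,208): 9 bp
  [208,225): 17 bp
  [225,241): 16 bp
  [241,250): 9 bp
  [250,256): 6 bp
  [256,261): 5 bp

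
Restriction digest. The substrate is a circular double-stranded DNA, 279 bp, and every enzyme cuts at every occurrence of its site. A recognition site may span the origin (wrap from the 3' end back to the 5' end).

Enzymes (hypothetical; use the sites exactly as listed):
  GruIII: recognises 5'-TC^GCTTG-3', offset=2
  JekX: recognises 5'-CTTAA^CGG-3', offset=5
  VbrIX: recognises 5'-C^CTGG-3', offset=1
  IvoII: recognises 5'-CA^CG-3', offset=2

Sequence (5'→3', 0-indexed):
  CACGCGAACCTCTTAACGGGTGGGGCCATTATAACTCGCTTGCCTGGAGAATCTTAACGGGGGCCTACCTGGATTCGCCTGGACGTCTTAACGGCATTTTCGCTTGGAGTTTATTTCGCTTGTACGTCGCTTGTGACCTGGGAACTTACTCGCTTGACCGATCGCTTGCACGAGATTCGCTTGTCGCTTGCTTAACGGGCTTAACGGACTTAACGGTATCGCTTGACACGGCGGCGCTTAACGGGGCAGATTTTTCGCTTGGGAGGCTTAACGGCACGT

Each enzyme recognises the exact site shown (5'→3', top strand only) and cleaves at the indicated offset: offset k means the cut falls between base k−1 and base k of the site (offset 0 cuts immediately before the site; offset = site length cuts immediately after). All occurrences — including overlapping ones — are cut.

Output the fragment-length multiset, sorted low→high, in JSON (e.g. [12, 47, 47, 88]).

[5,5,6,7,7,7,8,8,9,9,9,10,10,10,11,11,12,13,13,14,14,14,15,15,16,21]

Per-enzyme occurrences:
  GruIII TCGCTTG/2: at [35, 99, 115, 126, 149, 161, 176, 183, 218, 254] ⇒ [37, 101, 117, 128, 151, 163, 178, 185, 220, 256]
  JekX CTTAACGG/5: at [11, 52, 86, 190, 199, 208, 236, 266] ⇒ [16, 57, 91, 195, 204, 213, 241, 271]
  VbrIX CCTGG/1: at [42, 67, 77, 136] ⇒ [43, 68, 78, 137]
  IvoII CACG/2: at [0, 168, 226, 274] ⇒ [2, 170, 228, 276]

All cut coordinates (distinct, sorted): [2, 16, 37, 43, 57, 68, 78, 91, 101, 117, 128, 137, 151, 163, 170, 178, 185, 195, 204, 213, 220, 228, 241, 256, 271, 276]

Fragment lengths:
  2→16: 14 bp
  16→37: 21 bp
  37→43: 6 bp
  43→57: 14 bp
  57→68: 11 bp
  68→78: 10 bp
  78→91: 13 bp
  91→101: 10 bp
  101→117: 16 bp
  117→128: 11 bp
  128→137: 9 bp
  137→151: 14 bp
  151→163: 12 bp
  163→170: 7 bp
  170→178: 8 bp
  178→185: 7 bp
  185→195: 10 bp
  195→204: 9 bp
  204→213: 9 bp
  213→220: 7 bp
  220→228: 8 bp
  228→241: 13 bp
  241→256: 15 bp
  256→271: 15 bp
  271→276: 5 bp
  276→2 (wrap): 279-276+2 = 5 bp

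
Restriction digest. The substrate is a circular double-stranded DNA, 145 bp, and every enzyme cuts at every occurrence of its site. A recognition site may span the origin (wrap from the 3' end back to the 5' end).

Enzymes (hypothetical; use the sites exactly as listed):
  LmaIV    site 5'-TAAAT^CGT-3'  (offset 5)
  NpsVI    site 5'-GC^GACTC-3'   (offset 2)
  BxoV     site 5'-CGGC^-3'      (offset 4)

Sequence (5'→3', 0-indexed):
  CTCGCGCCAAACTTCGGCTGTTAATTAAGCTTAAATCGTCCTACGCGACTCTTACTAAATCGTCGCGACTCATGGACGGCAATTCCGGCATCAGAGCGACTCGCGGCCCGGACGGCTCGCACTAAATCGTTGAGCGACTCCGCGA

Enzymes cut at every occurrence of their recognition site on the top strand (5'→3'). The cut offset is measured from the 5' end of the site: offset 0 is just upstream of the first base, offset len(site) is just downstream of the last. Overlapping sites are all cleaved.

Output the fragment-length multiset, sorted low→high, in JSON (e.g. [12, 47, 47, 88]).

[6,8,8,8,9,9,10,10,11,14,14,18,20]

Per-enzyme occurrences:
  LmaIV (TAAATCGT, off=5): starts [31, 55, 122] → cuts [36, 60, 127]
  NpsVI (GCGACTC, off=2): starts [44, 64, 95, 133, 141] → cuts [46, 66, 97, 135, 143]
  BxoV (CGGC, off=4): starts [14, 76, 85, 103, 112] → cuts [18, 80, 89, 107, 116]

Pooled cuts: [18, 36, 46, 60, 66, 80, 89, 97, 107, 116, 127, 135, 143]

Fragment lengths:
  18→36: 18 bp
  36→46: 10 bp
  46→60: 14 bp
  60→66: 6 bp
  66→80: 14 bp
  80→89: 9 bp
  89→97: 8 bp
  97→107: 10 bp
  107→116: 9 bp
  116→127: 11 bp
  127→135: 8 bp
  135→143: 8 bp
  143→18 (wrap): 145-143+18 = 20 bp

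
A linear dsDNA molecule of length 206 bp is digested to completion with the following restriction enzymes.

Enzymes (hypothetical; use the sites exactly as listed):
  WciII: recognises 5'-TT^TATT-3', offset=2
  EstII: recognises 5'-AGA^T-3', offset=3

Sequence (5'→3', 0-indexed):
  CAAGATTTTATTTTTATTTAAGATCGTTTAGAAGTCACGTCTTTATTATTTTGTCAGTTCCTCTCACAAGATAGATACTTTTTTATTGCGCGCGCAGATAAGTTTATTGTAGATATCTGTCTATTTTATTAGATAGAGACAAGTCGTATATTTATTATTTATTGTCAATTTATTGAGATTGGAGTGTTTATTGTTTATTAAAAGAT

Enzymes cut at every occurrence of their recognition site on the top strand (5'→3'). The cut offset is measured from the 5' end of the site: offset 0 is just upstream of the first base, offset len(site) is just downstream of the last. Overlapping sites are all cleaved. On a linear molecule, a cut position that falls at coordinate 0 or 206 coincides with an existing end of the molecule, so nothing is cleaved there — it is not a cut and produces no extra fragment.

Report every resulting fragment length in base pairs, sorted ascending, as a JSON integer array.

Per-enzyme occurrences:
  WciII TTTATT/2: at [6, 12, 41, 81, 102, 124, 150, 157, 168, 186, 193] ⇒ [8, 14, 43, 83, 104, 126, 152, 159, 170, 188, 195]
  EstII AGAT/3: at [2, 20, 68, 72, 95, 110, 130, 175, 202] ⇒ [5, 23, 71, 75, 98, 113, 133, 178, 205]

Pooled cuts: [5, 8, 14, 23, 43, 71, 75, 83, 98, 104, 113, 126, 133, 152, 159, 170, 178, 188, 195, 205]

Fragment lengths:
  [0,5): 5 bp
  [5,8): 3 bp
  [8,14): 6 bp
  [14,23): 9 bp
  [23,43): 20 bp
  [43,71): 28 bp
  [71,75): 4 bp
  [75,83): 8 bp
  [83,98): 15 bp
  [98,104): 6 bp
  [104,113): 9 bp
  [113,126): 13 bp
  [126,133): 7 bp
  [133,152): 19 bp
  [152,159): 7 bp
  [159,170): 11 bp
  [170,178): 8 bp
  [178,188): 10 bp
  [188,195): 7 bp
  [195,205): 10 bp
  [205,206): 1 bp

[1,3,4,5,6,6,7,7,7,8,8,9,9,10,10,11,13,15,19,20,28]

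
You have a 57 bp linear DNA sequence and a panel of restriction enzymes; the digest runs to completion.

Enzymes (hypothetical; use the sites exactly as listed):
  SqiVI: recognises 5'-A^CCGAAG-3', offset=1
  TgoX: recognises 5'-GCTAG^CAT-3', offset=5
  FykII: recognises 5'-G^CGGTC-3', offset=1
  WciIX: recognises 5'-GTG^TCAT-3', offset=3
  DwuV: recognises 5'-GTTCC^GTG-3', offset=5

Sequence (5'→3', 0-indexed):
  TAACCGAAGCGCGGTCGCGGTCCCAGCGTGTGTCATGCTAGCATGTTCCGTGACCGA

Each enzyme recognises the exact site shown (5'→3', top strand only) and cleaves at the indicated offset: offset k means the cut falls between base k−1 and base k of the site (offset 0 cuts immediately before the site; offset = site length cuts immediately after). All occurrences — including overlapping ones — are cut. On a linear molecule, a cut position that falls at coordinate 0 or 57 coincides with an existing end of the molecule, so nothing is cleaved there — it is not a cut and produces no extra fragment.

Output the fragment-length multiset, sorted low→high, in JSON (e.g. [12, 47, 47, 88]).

Scan for sites:
  SqiVI ACCGAAG/1: at [2] ⇒ [3]
  TgoX GCTAGCAT/5: at [36] ⇒ [41]
  FykII GCGGTC/1: at [10, 16] ⇒ [11, 17]
  WciIX GTGTCAT/3: at [29] ⇒ [32]
  DwuV GTTCCGTG/5: at [44] ⇒ [49]

Pooled cuts: [3, 11, 17, 32, 41, 49]

Fragments:
  [0,3): 3 bp
  [3,11): 8 bp
  [11,17): 6 bp
  [17,32): 15 bp
  [32,41): 9 bp
  [41,49): 8 bp
  [49,57): 8 bp

[3,6,8,8,8,9,15]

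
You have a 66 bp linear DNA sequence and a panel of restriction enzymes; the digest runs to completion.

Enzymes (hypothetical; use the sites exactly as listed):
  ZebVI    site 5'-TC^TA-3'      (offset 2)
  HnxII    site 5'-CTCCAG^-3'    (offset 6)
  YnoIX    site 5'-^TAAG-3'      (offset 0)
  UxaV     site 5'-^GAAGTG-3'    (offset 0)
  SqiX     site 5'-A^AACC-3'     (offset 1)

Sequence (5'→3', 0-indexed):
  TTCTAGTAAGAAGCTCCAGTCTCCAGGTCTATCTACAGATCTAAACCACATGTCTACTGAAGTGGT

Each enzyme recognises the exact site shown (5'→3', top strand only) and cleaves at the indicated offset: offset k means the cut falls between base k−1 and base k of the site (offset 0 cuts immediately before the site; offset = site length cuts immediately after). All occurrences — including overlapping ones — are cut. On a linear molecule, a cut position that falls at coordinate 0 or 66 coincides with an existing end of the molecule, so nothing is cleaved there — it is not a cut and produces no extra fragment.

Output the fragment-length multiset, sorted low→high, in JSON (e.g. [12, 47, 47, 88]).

[2,3,3,3,4,4,7,8,8,11,13]

Per-enzyme occurrences:
  ZebVI TCTA/2: at [1, 27, 31, 39, 52] ⇒ [3, 29, 33, 41, 54]
  HnxII CTCCAG/6: at [13, 20] ⇒ [19, 26]
  YnoIX TAAG/0: at [6] ⇒ [6]
  UxaV GAAGTG/0: at [58] ⇒ [58]
  SqiX AAACC/1: at [42] ⇒ [43]

All cut coordinates (distinct, sorted): [3, 6, 19, 26, 29, 33, 41, 43, 54, 58]

Fragments:
  [0,3): 3 bp
  [3,6): 3 bp
  [6,19): 13 bp
  [19,26): 7 bp
  [26,29): 3 bp
  [29,33): 4 bp
  [33,41): 8 bp
  [41,43): 2 bp
  [43,54): 11 bp
  [54,58): 4 bp
  [58,66): 8 bp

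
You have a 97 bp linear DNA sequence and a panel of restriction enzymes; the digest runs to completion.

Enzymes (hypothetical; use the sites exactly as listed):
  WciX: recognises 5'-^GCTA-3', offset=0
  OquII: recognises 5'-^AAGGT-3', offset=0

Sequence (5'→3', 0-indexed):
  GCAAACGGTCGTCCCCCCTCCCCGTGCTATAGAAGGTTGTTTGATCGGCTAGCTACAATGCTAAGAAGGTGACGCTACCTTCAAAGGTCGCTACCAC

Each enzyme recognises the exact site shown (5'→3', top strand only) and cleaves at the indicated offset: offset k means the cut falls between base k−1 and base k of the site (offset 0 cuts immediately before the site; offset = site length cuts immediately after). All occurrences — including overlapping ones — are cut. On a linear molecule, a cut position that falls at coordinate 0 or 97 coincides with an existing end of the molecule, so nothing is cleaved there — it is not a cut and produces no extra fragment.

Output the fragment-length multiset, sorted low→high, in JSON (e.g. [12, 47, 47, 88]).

Scan for sites:
  WciX GCTA/0: at [25, 47, 51, 59, 73, 89] ⇒ [25, 47, 51, 59, 73, 89]
  OquII AAGGT/0: at [32, 65, 83] ⇒ [32, 65, 83]

All cut coordinates (distinct, sorted): [25, 32, 47, 51, 59, 65, 73, 83, 89]

Fragment lengths:
  [0,25): 25 bp
  [25,32): 7 bp
  [32,47): 15 bp
  [47,51): 4 bp
  [51,59): 8 bp
  [59,65): 6 bp
  [65,73): 8 bp
  [73,83): 10 bp
  [83,89): 6 bp
  [89,97): 8 bp

[4,6,6,7,8,8,8,10,15,25]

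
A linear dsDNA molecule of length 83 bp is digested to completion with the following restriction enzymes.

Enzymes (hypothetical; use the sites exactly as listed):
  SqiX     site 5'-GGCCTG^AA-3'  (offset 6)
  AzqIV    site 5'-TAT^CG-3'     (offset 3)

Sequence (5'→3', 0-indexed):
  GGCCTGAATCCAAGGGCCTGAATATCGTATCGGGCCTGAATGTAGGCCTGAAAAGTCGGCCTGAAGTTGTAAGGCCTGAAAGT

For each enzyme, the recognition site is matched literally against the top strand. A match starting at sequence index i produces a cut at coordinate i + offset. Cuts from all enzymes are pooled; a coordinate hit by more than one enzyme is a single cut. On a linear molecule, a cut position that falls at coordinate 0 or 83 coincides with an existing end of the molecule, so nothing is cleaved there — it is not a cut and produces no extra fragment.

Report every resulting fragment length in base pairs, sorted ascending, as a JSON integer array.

Site scan:
  SqiX GGCCTGAA/6: at [0, 14, 32, 44, 57, 72] ⇒ [6, 20, 38, 50, 63, 78]
  AzqIV TATCG/3: at [22, 27] ⇒ [25, 30]

Pooled cuts: [6, 20, 25, 30, 38, 50, 63, 78]

Fragment lengths:
  [0,6): 6 bp
  [6,20): 14 bp
  [20,25): 5 bp
  [25,30): 5 bp
  [30,38): 8 bp
  [38,50): 12 bp
  [50,63): 13 bp
  [63,78): 15 bp
  [78,83): 5 bp

[5,5,5,6,8,12,13,14,15]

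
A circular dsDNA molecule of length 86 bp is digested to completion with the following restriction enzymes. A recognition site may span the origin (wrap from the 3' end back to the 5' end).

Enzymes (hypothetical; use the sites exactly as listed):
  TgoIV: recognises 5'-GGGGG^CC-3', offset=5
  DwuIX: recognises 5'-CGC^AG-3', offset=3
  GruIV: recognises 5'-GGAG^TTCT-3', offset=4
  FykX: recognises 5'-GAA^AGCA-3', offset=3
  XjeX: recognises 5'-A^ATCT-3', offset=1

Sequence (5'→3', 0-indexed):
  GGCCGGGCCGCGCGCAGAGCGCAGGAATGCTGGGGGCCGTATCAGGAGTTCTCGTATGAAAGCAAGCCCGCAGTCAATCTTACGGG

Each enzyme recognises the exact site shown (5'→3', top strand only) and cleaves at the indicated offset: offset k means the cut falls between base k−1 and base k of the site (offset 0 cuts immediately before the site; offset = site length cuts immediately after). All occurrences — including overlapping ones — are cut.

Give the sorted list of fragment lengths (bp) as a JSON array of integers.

Scan for sites:
  TgoIV (GGGGGCC, off=5): starts [31, 83] → cuts [2, 36]
  DwuIX (CGCAG, off=3): starts [12, 19, 68] → cuts [15, 22, 71]
  GruIV (GGAGTTCT, off=4): starts [44] → cuts [48]
  FykX (GAAAGCA, off=3): starts [57] → cuts [60]
  XjeX (AATCT, off=1): starts [75] → cuts [76]

All cut coordinates (distinct, sorted): [2, 15, 22, 36, 48, 60, 71, 76]

Fragment lengths:
  2→15: 13 bp
  15→22: 7 bp
  22→36: 14 bp
  36→48: 12 bp
  48→60: 12 bp
  60→71: 11 bp
  71→76: 5 bp
  76→2 (wrap): 86-76+2 = 12 bp

[5,7,11,12,12,12,13,14]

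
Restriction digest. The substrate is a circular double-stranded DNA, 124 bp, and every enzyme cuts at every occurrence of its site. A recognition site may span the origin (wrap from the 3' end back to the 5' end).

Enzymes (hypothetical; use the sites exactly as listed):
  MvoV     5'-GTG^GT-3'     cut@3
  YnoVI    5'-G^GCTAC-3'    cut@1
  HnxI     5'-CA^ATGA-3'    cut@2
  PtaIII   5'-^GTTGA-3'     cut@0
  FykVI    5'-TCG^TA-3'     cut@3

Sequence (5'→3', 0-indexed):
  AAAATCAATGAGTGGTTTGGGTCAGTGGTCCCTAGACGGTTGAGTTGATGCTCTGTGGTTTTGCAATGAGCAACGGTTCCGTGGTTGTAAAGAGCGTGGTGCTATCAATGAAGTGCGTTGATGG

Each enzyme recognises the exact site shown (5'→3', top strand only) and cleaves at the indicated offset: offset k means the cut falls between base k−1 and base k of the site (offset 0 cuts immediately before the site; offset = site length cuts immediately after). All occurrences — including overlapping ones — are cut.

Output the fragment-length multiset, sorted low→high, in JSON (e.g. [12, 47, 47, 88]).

Scan for sites:
  MvoV GTGGT/3: at [11, 24, 54, 80, 95] ⇒ [14, 27, 57, 83, 98]
  YnoVI (GGCTAC, off=1): no sites
  HnxI CAATGA/2: at [5, 63, 105] ⇒ [7, 65, 107]
  PtaIII GTTGA/0: at [38, 43, 116] ⇒ [38, 43, 116]
  FykVI (TCGTA, off=3): no sites

Pooled cuts: [7, 14, 27, 38, 43, 57, 65, 83, 98, 107, 116]

Fragment lengths:
  7→14: 7 bp
  14→27: 13 bp
  27→38: 11 bp
  38→43: 5 bp
  43→57: 14 bp
  57→65: 8 bp
  65→83: 18 bp
  83→98: 15 bp
  98→107: 9 bp
  107→116: 9 bp
  116→7 (wrap): 124-116+7 = 15 bp

[5,7,8,9,9,11,13,14,15,15,18]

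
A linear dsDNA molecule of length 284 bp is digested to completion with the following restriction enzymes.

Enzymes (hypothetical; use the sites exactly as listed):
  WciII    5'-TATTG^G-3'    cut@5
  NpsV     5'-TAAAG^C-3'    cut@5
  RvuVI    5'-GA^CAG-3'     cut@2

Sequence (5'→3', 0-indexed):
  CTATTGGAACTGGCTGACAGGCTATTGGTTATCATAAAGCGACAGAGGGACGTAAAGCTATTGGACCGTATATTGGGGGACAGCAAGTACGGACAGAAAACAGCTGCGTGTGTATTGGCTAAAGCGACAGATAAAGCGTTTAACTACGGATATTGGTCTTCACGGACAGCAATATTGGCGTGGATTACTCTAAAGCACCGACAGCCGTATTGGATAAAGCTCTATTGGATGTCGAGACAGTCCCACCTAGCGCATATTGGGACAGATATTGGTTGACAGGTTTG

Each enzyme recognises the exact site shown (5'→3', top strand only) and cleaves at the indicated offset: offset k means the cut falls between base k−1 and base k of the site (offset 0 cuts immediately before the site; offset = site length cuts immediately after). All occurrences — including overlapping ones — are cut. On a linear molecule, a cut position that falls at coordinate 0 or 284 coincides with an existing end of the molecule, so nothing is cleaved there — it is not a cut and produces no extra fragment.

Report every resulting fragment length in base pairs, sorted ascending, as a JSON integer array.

Site scan:
  WciII (TATTGG, off=5): starts [1, 22, 58, 70, 112, 150, 172, 207, 222, 254, 266] → cuts [6, 27, 63, 75, 117, 155, 177, 212, 227, 259, 271]
  NpsV (TAAAGC, off=5): starts [34, 52, 119, 131, 190, 214] → cuts [39, 57, 124, 136, 195, 219]
  RvuVI (GACAG, off=2): starts [15, 40, 78, 91, 125, 164, 199, 235, 260, 274] → cuts [17, 42, 80, 93, 127, 166, 201, 237, 262, 276]

All cut coordinates (distinct, sorted): [6, 17, 27, 39, 42, 57, 63, 75, 80, 93, 117, 124, 127, 136, 155, 166, 177, 195, 201, 212, 219, 227, 237, 259, 262, 271, 276]

Fragment lengths:
  [0,6): 6 bp
  [6,17): 11 bp
  [17,27): 10 bp
  [27,39): 12 bp
  [39,42): 3 bp
  [42,57): 15 bp
  [57,63): 6 bp
  [63,75): 12 bp
  [75,80): 5 bp
  [80,93): 13 bp
  [93,117): 24 bp
  [117,124): 7 bp
  [124,127): 3 bp
  [127,136): 9 bp
  [136,155): 19 bp
  [155,166): 11 bp
  [166,177): 11 bp
  [177,195): 18 bp
  [195,201): 6 bp
  [201,212): 11 bp
  [212,219): 7 bp
  [219,227): 8 bp
  [227,237): 10 bp
  [237,259): 22 bp
  [259,262): 3 bp
  [262,271): 9 bp
  [271,276): 5 bp
  [276,284): 8 bp

[3,3,3,5,5,6,6,6,7,7,8,8,9,9,10,10,11,11,11,11,12,12,13,15,18,19,22,24]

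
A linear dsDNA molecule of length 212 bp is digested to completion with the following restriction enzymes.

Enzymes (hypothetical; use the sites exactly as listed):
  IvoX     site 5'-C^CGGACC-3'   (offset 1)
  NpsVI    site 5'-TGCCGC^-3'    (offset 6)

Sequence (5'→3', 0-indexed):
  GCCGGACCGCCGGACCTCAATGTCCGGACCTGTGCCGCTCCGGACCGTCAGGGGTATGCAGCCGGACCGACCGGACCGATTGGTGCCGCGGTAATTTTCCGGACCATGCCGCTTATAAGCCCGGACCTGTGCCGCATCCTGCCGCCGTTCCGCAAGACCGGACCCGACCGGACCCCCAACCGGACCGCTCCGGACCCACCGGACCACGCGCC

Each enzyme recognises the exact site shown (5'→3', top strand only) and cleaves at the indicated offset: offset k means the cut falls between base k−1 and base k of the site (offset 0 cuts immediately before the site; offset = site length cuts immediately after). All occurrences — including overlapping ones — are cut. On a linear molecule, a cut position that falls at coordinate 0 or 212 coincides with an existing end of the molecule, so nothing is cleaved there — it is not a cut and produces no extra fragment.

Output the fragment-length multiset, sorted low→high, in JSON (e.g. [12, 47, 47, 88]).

Site scan:
  IvoX (CCGGACC, off=1): starts [1, 9, 23, 39, 61, 70, 98, 120, 157, 167, 179, 189, 198] → cuts [2, 10, 24, 40, 62, 71, 99, 121, 158, 168, 180, 190, 199]
  NpsVI (TGCCGC, off=6): starts [32, 83, 106, 129, 139] → cuts [38, 89, 112, 135, 145]

All cut coordinates (distinct, sorted): [2, 10, 24, 38, 40, 62, 71, 89, 99, 112, 121, 135, 145, 158, 168, 180, 190, 199]

Fragment lengths:
  [0,2): 2 bp
  [2,10): 8 bp
  [10,24): 14 bp
  [24,38): 14 bp
  [38,40): 2 bp
  [40,62): 22 bp
  [62,71): 9 bp
  [71,89): 18 bp
  [89,99): 10 bp
  [99,112): 13 bp
  [112,121): 9 bp
  [121,135): 14 bp
  [135,145): 10 bp
  [145,158): 13 bp
  [158,168): 10 bp
  [168,180): 12 bp
  [180,190): 10 bp
  [190,199): 9 bp
  [199,212): 13 bp

[2,2,8,9,9,9,10,10,10,10,12,13,13,13,14,14,14,18,22]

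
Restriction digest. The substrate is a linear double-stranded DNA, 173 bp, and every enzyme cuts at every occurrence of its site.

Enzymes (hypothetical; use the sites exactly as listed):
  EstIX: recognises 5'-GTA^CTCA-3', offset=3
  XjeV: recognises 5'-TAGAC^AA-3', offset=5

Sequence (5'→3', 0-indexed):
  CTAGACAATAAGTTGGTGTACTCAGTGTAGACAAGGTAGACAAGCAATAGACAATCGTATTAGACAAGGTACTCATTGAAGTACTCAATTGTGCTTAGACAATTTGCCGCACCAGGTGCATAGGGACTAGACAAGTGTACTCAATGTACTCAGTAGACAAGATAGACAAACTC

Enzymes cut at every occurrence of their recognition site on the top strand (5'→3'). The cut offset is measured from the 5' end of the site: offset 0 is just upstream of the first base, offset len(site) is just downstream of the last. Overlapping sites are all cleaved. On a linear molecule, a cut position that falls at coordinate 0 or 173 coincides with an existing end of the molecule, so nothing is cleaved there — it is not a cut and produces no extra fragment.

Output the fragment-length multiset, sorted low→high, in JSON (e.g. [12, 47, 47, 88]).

Site scan:
  EstIX GTACTCA/3: at [17, 68, 80, 136, 145] ⇒ [20, 71, 83, 139, 148]
  XjeV TAGACAA/5: at [1, 27, 36, 47, 60, 95, 127, 153, 162] ⇒ [6, 32, 41, 52, 65, 100, 132, 158, 167]

All cut coordinates (distinct, sorted): [6, 20, 32, 41, 52, 65, 71, 83, 100, 132, 139, 148, 158, 167]

Fragment lengths:
  [0,6): 6 bp
  [6,20): 14 bp
  [20,32): 12 bp
  [32,41): 9 bp
  [41,52): 11 bp
  [52,65): 13 bp
  [65,71): 6 bp
  [71,83): 12 bp
  [83,100): 17 bp
  [100,132): 32 bp
  [132,139): 7 bp
  [139,148): 9 bp
  [148,158): 10 bp
  [158,167): 9 bp
  [167,173): 6 bp

[6,6,6,7,9,9,9,10,11,12,12,13,14,17,32]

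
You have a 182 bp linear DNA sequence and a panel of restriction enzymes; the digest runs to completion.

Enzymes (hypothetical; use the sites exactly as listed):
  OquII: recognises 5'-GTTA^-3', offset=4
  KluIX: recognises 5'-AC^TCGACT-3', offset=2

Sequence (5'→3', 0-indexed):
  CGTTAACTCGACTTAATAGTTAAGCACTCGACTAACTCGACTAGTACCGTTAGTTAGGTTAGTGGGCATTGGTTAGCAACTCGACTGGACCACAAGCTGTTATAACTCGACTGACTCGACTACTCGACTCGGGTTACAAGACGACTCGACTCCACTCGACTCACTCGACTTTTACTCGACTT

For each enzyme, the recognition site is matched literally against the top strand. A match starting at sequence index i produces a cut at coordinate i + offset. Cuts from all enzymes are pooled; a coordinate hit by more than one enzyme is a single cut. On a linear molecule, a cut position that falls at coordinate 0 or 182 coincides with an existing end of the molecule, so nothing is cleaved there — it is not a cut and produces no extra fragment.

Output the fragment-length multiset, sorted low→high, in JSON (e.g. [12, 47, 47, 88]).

Scan for sites:
  OquII (GTTA, off=4): starts [1, 18, 48, 52, 57, 71, 98, 132] → cuts [5, 22, 52, 56, 61, 75, 102, 136]
  KluIX (ACTCGACT, off=2): starts [5, 25, 34, 78, 104, 113, 121, 143, 153, 162, 173] → cuts [7, 27, 36, 80, 106, 115, 123, 145, 155, 164, 175]

Pooled cuts: [5, 7, 22, 27, 36, 52, 56, 61, 75, 80, 102, 106, 115, 123, 136, 145, 155, 164, 175]

Fragments:
  [0,5): 5 bp
  [5,7): 2 bp
  [7,22): 15 bp
  [22,27): 5 bp
  [27,36): 9 bp
  [36,52): 16 bp
  [52,56): 4 bp
  [56,61): 5 bp
  [61,75): 14 bp
  [75,80): 5 bp
  [80,102): 22 bp
  [102,106): 4 bp
  [106,115): 9 bp
  [115,123): 8 bp
  [123,136): 13 bp
  [136,145): 9 bp
  [145,155): 10 bp
  [155,164): 9 bp
  [164,175): 11 bp
  [175,182): 7 bp

[2,4,4,5,5,5,5,7,8,9,9,9,9,10,11,13,14,15,16,22]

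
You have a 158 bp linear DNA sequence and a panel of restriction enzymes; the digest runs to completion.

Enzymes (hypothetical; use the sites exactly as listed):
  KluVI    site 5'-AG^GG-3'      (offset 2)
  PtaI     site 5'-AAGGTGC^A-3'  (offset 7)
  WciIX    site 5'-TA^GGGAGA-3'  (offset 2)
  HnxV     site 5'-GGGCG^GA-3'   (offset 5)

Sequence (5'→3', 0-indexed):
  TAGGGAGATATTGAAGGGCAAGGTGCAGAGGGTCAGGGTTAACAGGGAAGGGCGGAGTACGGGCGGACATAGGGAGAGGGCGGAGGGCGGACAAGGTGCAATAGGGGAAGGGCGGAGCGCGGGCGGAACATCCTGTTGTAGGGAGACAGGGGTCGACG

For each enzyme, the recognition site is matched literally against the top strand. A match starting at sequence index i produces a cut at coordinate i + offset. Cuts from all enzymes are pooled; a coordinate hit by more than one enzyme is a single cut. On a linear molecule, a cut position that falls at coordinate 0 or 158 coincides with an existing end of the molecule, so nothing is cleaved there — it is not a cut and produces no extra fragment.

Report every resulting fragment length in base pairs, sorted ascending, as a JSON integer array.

[1,1,1,2,3,4,4,4,4,4,5,5,6,6,6,6,8,9,9,10,10,11,11,13,15]

Scan for sites:
  KluVI (AGGG, off=2): starts [1, 14, 28, 34, 43, 48, 70, 76, 83, 102, 108, 139, 147] → cuts [3, 16, 30, 36, 45, 50, 72, 78, 85, 104, 110, 141, 149]
  PtaI (AAGGTGCA, off=7): starts [19, 92] → cuts [26, 99]
  WciIX (TAGGGAGA, off=2): starts [0, 69, 138] → cuts [2, 71, 140]
  HnxV (GGGCGGA, off=5): starts [49, 60, 77, 84, 109, 120] → cuts [54, 65, 82, 89, 114, 125]

All cut coordinates (distinct, sorted): [2, 3, 16, 26, 30, 36, 45, 50, 54, 65, 71, 72, 78, 82, 85, 89, 99, 104, 110, 114, 125, 140, 141, 149]

Fragments:
  [0,2): 2 bp
  [2,3): 1 bp
  [3,16): 13 bp
  [16,26): 10 bp
  [26,30): 4 bp
  [30,36): 6 bp
  [36,45): 9 bp
  [45,50): 5 bp
  [50,54): 4 bp
  [54,65): 11 bp
  [65,71): 6 bp
  [71,72): 1 bp
  [72,78): 6 bp
  [78,82): 4 bp
  [82,85): 3 bp
  [85,89): 4 bp
  [89,99): 10 bp
  [99,104): 5 bp
  [104,110): 6 bp
  [110,114): 4 bp
  [114,125): 11 bp
  [125,140): 15 bp
  [140,141): 1 bp
  [141,149): 8 bp
  [149,158): 9 bp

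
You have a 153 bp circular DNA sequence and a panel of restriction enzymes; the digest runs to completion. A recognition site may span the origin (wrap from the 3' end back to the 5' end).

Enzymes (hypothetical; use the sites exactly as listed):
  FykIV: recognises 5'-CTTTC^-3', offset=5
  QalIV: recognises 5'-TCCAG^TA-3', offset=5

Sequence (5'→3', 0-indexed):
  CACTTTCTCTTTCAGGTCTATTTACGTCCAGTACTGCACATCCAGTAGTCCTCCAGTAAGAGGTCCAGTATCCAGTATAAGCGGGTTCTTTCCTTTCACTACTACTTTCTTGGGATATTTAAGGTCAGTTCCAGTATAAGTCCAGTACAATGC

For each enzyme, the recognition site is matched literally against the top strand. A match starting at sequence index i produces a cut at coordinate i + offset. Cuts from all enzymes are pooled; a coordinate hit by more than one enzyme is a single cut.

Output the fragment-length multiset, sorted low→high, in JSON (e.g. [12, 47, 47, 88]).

[5,6,7,11,11,12,12,14,15,17,18,25]

Scan for sites:
  FykIV (CTTTC, off=5): starts [2, 8, 87, 92, 104] → cuts [7, 13, 92, 97, 109]
  QalIV (TCCAGTA, off=5): starts [26, 40, 51, 63, 70, 129, 140] → cuts [31, 45, 56, 68, 75, 134, 145]

Pooled cuts: [7, 13, 31, 45, 56, 68, 75, 92, 97, 109, 134, 145]

Fragment lengths:
  7→13: 6 bp
  13→31: 18 bp
  31→45: 14 bp
  45→56: 11 bp
  56→68: 12 bp
  68→75: 7 bp
  75→92: 17 bp
  92→97: 5 bp
  97→109: 12 bp
  109→134: 25 bp
  134→145: 11 bp
  145→7 (wrap): 153-145+7 = 15 bp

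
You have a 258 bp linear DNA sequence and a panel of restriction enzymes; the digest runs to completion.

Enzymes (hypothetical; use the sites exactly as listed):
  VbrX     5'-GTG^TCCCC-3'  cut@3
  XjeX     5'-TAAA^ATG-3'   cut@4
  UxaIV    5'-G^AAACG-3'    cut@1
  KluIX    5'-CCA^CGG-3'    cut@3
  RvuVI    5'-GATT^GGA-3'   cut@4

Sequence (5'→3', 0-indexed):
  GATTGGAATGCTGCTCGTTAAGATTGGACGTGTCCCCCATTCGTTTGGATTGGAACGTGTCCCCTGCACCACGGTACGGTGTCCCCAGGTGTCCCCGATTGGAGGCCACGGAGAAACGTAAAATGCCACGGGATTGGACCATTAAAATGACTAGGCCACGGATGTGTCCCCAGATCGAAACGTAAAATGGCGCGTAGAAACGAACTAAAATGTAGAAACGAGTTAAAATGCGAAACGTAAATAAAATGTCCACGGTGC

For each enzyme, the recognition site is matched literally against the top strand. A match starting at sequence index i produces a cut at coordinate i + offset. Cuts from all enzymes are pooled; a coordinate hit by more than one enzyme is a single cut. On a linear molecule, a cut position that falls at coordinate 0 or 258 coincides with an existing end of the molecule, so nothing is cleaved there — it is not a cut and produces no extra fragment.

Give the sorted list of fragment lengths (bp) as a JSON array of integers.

Scan for sites:
  VbrX GTGTCCCC/3: at [29, 56, 78, 88, 163] ⇒ [32, 59, 81, 91, 166]
  XjeX TAAAATG/4: at [118, 142, 182, 205, 223, 241] ⇒ [122, 146, 186, 209, 227, 245]
  UxaIV GAAACG/1: at [112, 176, 196, 214, 231] ⇒ [113, 177, 197, 215, 232]
  KluIX CCACGG/3: at [68, 105, 125, 155, 249] ⇒ [71, 108, 128, 158, 252]
  RvuVI GATTGGA/4: at [0, 21, 47, 96, 131] ⇒ [4, 25, 51, 100, 135]

Pooled cuts: [4, 25, 32, 51, 59, 71, 81, 91, 100, 108, 113, 122, 128, 135, 146, 158, 166, 177, 186, 197, 209, 215, 227, 232, 245, 252]

Fragment lengths:
  [0,4): 4 bp
  [4,25): 21 bp
  [25,32): 7 bp
  [32,51): 19 bp
  [51,59): 8 bp
  [59,71): 12 bp
  [71,81): 10 bp
  [81,91): 10 bp
  [91,100): 9 bp
  [100,108): 8 bp
  [108,113): 5 bp
  [113,122): 9 bp
  [122,128): 6 bp
  [128,135): 7 bp
  [135,146): 11 bp
  [146,158): 12 bp
  [158,166): 8 bp
  [166,177): 11 bp
  [177,186): 9 bp
  [186,197): 11 bp
  [197,209): 12 bp
  [209,215): 6 bp
  [215,227): 12 bp
  [227,232): 5 bp
  [232,245): 13 bp
  [245,252): 7 bp
  [252,258): 6 bp

[4,5,5,6,6,6,7,7,7,8,8,8,9,9,9,10,10,11,11,11,12,12,12,12,13,19,21]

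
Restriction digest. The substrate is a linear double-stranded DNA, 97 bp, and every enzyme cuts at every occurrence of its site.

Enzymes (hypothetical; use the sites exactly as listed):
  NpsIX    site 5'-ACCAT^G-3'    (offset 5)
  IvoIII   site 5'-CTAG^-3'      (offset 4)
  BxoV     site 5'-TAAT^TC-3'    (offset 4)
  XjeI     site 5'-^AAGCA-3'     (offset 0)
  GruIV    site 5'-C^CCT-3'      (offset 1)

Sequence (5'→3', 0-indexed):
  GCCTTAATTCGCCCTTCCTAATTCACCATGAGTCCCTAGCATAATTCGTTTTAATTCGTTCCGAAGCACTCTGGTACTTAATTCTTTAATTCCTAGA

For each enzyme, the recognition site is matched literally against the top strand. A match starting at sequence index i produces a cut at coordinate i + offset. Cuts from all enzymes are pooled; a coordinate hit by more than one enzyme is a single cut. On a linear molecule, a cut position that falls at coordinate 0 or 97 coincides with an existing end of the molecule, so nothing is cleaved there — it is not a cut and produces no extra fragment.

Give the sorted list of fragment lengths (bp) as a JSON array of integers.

Site scan:
  NpsIX (ACCATG, off=5): starts [24] → cuts [29]
  IvoIII (CTAG, off=4): starts [35, 92] → cuts [39, 96]
  BxoV (TAATTC, off=4): starts [4, 18, 41, 51, 78, 86] → cuts [8, 22, 45, 55, 82, 90]
  XjeI (AAGCA, off=0): starts [63] → cuts [63]
  GruIV (CCCT, off=1): starts [11, 33] → cuts [12, 34]

All cut coordinates (distinct, sorted): [8, 12, 22, 29, 34, 39, 45, 55, 63, 82, 90, 96]

Fragment lengths:
  [0,8): 8 bp
  [8,12): 4 bp
  [12,22): 10 bp
  [22,29): 7 bp
  [29,34): 5 bp
  [34,39): 5 bp
  [39,45): 6 bp
  [45,55): 10 bp
  [55,63): 8 bp
  [63,82): 19 bp
  [82,90): 8 bp
  [90,96): 6 bp
  [96,97): 1 bp

[1,4,5,5,6,6,7,8,8,8,10,10,19]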